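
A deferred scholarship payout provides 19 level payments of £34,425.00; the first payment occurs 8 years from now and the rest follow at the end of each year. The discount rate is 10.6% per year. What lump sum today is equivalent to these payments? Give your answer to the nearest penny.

£136,773.10

Ordinary annuity of 19 payments, first payment at period 8.
Periodic rate r = 0.106 per year.
The ordinary-annuity PV formula values the stream one period before the first payment (period 7); discount that back 7 periods:
PV₀ = 34,425 × [1 − (1+r)^−19] / r × (1+r)^−7 = £136,773.10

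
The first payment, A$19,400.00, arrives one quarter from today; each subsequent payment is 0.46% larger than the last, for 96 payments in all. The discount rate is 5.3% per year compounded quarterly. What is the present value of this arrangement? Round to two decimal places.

Periodic rate r = 0.053/4 per quarter; n is counted in quarters.
Growing ordinary annuity: PV = PMT₁ × [1 − ((1+g)/(1+r))^n] / (r − g) = 19,400 × [1 − ((1+0.0046)/(1+r))^96] / (r − 0.0046) = A$1,258,002.96.

A$1,258,002.96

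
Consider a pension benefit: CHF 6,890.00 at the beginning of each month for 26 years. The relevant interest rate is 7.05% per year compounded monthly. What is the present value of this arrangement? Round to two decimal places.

This is an annuity due: 312 payments of CHF 6,890.00 at the beginning of each month.
Periodic rate r = 0.0705/12 per month; n is counted in months.
PV = PMT × [(1 − (1+r)^−n)/r] × (1+r) = 6,890 × [1 − (1+r)^−312] / r × (1+r) = CHF 989,975.37

CHF 989,975.37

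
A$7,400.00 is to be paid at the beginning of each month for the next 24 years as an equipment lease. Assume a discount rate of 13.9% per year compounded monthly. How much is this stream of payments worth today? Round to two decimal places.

A$622,810.94

This is an annuity due: 288 payments of A$7,400.00 at the beginning of each month.
Periodic rate r = 0.139/12 per month; n is counted in months.
PV = PMT × [(1 − (1+r)^−n)/r] × (1+r) = 7,400 × [1 − (1+r)^−288] / r × (1+r) = A$622,810.94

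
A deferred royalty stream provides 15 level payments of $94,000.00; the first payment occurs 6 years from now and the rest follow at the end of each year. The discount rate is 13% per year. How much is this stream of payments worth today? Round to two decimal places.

$329,706.91

Ordinary annuity of 15 payments, first payment at period 6.
Periodic rate r = 0.13 per year.
The ordinary-annuity PV formula values the stream one period before the first payment (period 5); discount that back 5 periods:
PV₀ = 94,000 × [1 − (1+r)^−15] / r × (1+r)^−5 = $329,706.91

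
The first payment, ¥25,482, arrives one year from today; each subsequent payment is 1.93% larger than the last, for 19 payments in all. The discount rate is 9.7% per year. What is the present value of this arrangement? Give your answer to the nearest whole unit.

Periodic rate r = 0.097 per year.
Growing ordinary annuity: PV = PMT₁ × [1 − ((1+g)/(1+r))^n] / (r − g) = 25,482 × [1 − ((1+0.0193)/(1+r))^19] / (r − 0.0193) = ¥246,741.

¥246,741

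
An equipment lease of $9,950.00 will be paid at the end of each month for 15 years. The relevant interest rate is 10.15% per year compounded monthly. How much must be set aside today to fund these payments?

This is an ordinary annuity: 180 payments of $9,950.00 at the end of each month.
Periodic rate r = 0.1015/12 per month; n is counted in months.
PV = PMT × [(1 − (1+r)^−n)/r] = 9,950 × [1 − (1+r)^−180] / r = $918,065.84

$918,065.84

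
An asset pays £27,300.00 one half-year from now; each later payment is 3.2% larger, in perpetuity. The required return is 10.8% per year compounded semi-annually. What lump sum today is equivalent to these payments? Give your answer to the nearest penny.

Periodic rate r = 0.108/2 per half-year.
Growing perpetuity (Gordon): PV = PMT₁ / (r − g) = 27,300 / (r − 0.032) = £1,240,909.09.

£1,240,909.09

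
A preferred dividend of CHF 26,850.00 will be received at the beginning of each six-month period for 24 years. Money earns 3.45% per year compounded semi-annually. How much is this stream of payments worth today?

CHF 886,659.63

This is an annuity due: 48 payments of CHF 26,850.00 at the beginning of each six-month period.
Periodic rate r = 0.0345/2 per half-year; n is counted in half-years.
PV = PMT × [(1 − (1+r)^−n)/r] × (1+r) = 26,850 × [1 − (1+r)^−48] / r × (1+r) = CHF 886,659.63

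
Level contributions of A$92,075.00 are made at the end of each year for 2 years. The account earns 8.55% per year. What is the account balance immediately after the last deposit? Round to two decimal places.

A$192,022.41

This is an ordinary annuity: 2 deposits of A$92,075.00 at the end of each year.
Periodic rate r = 0.0855 per year.
FV = PMT × [((1+r)^n − 1)/r] = 92,075 × [(1+r)^2 − 1] / r = A$192,022.41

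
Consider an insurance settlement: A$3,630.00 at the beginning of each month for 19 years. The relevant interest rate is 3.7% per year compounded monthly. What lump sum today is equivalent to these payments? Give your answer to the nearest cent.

This is an annuity due: 228 payments of A$3,630.00 at the beginning of each month.
Periodic rate r = 0.037/12 per month; n is counted in months.
PV = PMT × [(1 − (1+r)^−n)/r] × (1+r) = 3,630 × [1 − (1+r)^−228] / r × (1+r) = A$595,620.11

A$595,620.11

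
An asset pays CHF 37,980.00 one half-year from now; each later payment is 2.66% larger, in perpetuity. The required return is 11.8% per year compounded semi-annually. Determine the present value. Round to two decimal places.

Periodic rate r = 0.118/2 per half-year.
Growing perpetuity (Gordon): PV = PMT₁ / (r − g) = 37,980 / (r − 0.0266) = CHF 1,172,222.22.

CHF 1,172,222.22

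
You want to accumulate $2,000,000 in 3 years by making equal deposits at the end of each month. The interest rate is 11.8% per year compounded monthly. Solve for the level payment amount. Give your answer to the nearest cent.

$46,571.07

Level ordinary annuity; solve FV = PMT × [((1+r)^n − 1)/r] for PMT.
Periodic rate r = 0.118/12 per month; n is counted in months.
With n = 36: PMT = 2,000,000 / ([((1+r)^n − 1)/r]) = $46,571.07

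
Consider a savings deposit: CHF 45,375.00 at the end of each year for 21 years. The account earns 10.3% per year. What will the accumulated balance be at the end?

This is an ordinary annuity: 21 deposits of CHF 45,375.00 at the end of each year.
Periodic rate r = 0.103 per year.
FV = PMT × [((1+r)^n − 1)/r] = 45,375 × [(1+r)^21 − 1] / r = CHF 3,011,421.41

CHF 3,011,421.41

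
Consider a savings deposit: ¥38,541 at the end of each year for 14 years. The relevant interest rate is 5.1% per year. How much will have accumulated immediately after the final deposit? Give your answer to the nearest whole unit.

¥760,614

This is an ordinary annuity: 14 deposits of ¥38,541 at the end of each year.
Periodic rate r = 0.051 per year.
FV = PMT × [((1+r)^n − 1)/r] = 38,541 × [(1+r)^14 − 1] / r = ¥760,614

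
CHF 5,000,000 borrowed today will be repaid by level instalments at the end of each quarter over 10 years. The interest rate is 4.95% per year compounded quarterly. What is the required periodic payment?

CHF 159,235.86

Level ordinary annuity; solve PV = PMT × [(1 − (1+r)^−n)/r] for PMT.
Periodic rate r = 0.0495/4 per quarter; n is counted in quarters.
With n = 40: PMT = 5,000,000 / ([(1 − (1+r)^−n)/r]) = CHF 159,235.86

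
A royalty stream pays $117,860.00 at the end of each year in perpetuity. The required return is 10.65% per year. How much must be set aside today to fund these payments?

Periodic rate r = 0.1065 per year.
Level perpetuity: PV = PMT / r = 117,860 / (0.1065) = $1,106,666.67.

$1,106,666.67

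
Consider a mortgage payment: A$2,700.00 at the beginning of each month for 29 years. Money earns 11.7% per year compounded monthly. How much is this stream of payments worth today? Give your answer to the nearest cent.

This is an annuity due: 348 payments of A$2,700.00 at the beginning of each month.
Periodic rate r = 0.117/12 per month; n is counted in months.
PV = PMT × [(1 − (1+r)^−n)/r] × (1+r) = 2,700 × [1 − (1+r)^−348] / r × (1+r) = A$270,069.87

A$270,069.87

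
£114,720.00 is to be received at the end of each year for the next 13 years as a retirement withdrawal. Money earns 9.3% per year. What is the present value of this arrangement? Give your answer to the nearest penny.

£845,313.92

This is an ordinary annuity: 13 payments of £114,720.00 at the end of each year.
Periodic rate r = 0.093 per year.
PV = PMT × [(1 − (1+r)^−n)/r] = 114,720 × [1 − (1+r)^−13] / r = £845,313.92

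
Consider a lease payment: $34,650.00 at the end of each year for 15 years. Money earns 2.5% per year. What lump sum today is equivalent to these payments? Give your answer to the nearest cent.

This is an ordinary annuity: 15 payments of $34,650.00 at the end of each year.
Periodic rate r = 0.025 per year.
PV = PMT × [(1 − (1+r)^−n)/r] = 34,650 × [1 − (1+r)^−15] / r = $429,014.74

$429,014.74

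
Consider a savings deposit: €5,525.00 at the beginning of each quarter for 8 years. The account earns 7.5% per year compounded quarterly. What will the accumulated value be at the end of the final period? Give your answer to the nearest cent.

This is an annuity due: 32 deposits of €5,525.00 at the beginning of each quarter.
Periodic rate r = 0.075/4 per quarter; n is counted in quarters.
FV = PMT × [((1+r)^n − 1)/r] × (1+r) = 5,525 × [(1+r)^32 − 1] / r × (1+r) = €243,762.78

€243,762.78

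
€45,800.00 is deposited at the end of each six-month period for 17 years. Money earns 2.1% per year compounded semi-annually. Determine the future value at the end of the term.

€1,859,822.74

This is an ordinary annuity: 34 deposits of €45,800.00 at the end of each six-month period.
Periodic rate r = 0.021/2 per half-year; n is counted in half-years.
FV = PMT × [((1+r)^n − 1)/r] = 45,800 × [(1+r)^34 − 1] / r = €1,859,822.74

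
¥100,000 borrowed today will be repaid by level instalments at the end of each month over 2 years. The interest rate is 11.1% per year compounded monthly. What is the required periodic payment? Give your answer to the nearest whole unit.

¥4,665

Level ordinary annuity; solve PV = PMT × [(1 − (1+r)^−n)/r] for PMT.
Periodic rate r = 0.111/12 per month; n is counted in months.
With n = 24: PMT = 100,000 / ([(1 − (1+r)^−n)/r]) = ¥4,665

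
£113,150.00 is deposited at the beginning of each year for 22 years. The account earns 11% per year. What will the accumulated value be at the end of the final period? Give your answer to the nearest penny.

£10,200,233.02

This is an annuity due: 22 deposits of £113,150.00 at the beginning of each year.
Periodic rate r = 0.11 per year.
FV = PMT × [((1+r)^n − 1)/r] × (1+r) = 113,150 × [(1+r)^22 − 1] / r × (1+r) = £10,200,233.02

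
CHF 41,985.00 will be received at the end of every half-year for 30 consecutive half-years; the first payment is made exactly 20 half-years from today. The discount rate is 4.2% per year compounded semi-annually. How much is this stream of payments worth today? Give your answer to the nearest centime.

CHF 624,929.49

Ordinary annuity of 30 payments, first payment at period 20.
Periodic rate r = 0.042/2 per half-year; n is counted in half-years.
The ordinary-annuity PV formula values the stream one period before the first payment (period 19); discount that back 19 periods:
PV₀ = 41,985 × [1 − (1+r)^−30] / r × (1+r)^−19 = CHF 624,929.49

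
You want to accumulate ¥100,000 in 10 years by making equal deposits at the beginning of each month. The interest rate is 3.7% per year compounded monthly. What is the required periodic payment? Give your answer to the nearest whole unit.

Level annuity due; solve FV = PMT × [((1+r)^n − 1)/r] × (1+r) for PMT.
Periodic rate r = 0.037/12 per month; n is counted in months.
With n = 120: PMT = 100,000 / ([((1+r)^n − 1)/r] × (1+r)) = ¥688

¥688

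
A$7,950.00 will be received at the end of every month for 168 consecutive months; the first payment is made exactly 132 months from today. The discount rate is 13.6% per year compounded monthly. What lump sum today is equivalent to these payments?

A$136,137.62

Ordinary annuity of 168 payments, first payment at period 132.
Periodic rate r = 0.136/12 per month; n is counted in months.
The ordinary-annuity PV formula values the stream one period before the first payment (period 131); discount that back 131 periods:
PV₀ = 7,950 × [1 − (1+r)^−168] / r × (1+r)^−131 = A$136,137.62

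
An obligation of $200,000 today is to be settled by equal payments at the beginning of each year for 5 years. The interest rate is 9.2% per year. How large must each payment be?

Level annuity due; solve PV = PMT × [(1 − (1+r)^−n)/r] × (1+r) for PMT.
Periodic rate r = 0.092 per year.
With n = 5: PMT = 200,000 / ([(1 − (1+r)^−n)/r] × (1+r)) = $47,331.13

$47,331.13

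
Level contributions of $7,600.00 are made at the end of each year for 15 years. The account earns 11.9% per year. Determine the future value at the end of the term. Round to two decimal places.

This is an ordinary annuity: 15 deposits of $7,600.00 at the end of each year.
Periodic rate r = 0.119 per year.
FV = PMT × [((1+r)^n − 1)/r] = 7,600 × [(1+r)^15 − 1] / r = $281,054.10

$281,054.10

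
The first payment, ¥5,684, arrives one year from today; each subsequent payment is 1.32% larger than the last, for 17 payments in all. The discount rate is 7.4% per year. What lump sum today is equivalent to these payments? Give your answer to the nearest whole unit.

Periodic rate r = 0.074 per year.
Growing ordinary annuity: PV = PMT₁ × [1 − ((1+g)/(1+r))^n] / (r − g) = 5,684 × [1 − ((1+0.0132)/(1+r))^17] / (r − 0.0132) = ¥58,774.

¥58,774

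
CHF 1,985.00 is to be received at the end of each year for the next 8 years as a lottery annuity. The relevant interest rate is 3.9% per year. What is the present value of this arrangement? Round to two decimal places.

CHF 13,419.86

This is an ordinary annuity: 8 payments of CHF 1,985.00 at the end of each year.
Periodic rate r = 0.039 per year.
PV = PMT × [(1 − (1+r)^−n)/r] = 1,985 × [1 − (1+r)^−8] / r = CHF 13,419.86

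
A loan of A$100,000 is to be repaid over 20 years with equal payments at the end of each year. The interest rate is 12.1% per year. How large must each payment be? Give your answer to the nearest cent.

Level ordinary annuity; solve PV = PMT × [(1 − (1+r)^−n)/r] for PMT.
Periodic rate r = 0.121 per year.
With n = 20: PMT = 100,000 / ([(1 − (1+r)^−n)/r]) = A$13,471.88

A$13,471.88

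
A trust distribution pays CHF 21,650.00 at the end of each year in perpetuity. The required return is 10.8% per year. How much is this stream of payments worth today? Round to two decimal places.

CHF 200,462.96

Periodic rate r = 0.108 per year.
Level perpetuity: PV = PMT / r = 21,650 / (0.108) = CHF 200,462.96.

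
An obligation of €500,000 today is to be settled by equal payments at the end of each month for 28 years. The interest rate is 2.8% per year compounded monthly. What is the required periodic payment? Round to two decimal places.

€2,148.53

Level ordinary annuity; solve PV = PMT × [(1 − (1+r)^−n)/r] for PMT.
Periodic rate r = 0.028/12 per month; n is counted in months.
With n = 336: PMT = 500,000 / ([(1 − (1+r)^−n)/r]) = €2,148.53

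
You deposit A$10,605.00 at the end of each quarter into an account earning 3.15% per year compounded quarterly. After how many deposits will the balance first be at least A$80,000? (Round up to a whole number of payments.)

Periodic rate r = 0.0315/4 per quarter; n is counted in quarters.
Ordinary annuity FV: 80,000 = 10,605 × [((1+r)^n − 1)/r].
(1+r)^n = 1 + 80,000 × r / 10,605, so n = ln(1 + 80,000·r/10,605) / ln(1+r) = 7.36.
Round up to a whole number of payments: n = 8.

8 payments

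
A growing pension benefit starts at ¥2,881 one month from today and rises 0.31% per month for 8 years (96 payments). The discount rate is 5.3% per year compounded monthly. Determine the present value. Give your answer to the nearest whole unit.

Periodic rate r = 0.053/12 per month; n is counted in months.
Growing ordinary annuity: PV = PMT₁ × [1 − ((1+g)/(1+r))^n] / (r − g) = 2,881 × [1 − ((1+0.0031)/(1+r))^96] / (r − 0.0031) = ¥258,897.

¥258,897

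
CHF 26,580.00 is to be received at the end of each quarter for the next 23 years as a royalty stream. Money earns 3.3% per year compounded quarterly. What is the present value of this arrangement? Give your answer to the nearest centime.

CHF 1,708,870.86

This is an ordinary annuity: 92 payments of CHF 26,580.00 at the end of each quarter.
Periodic rate r = 0.033/4 per quarter; n is counted in quarters.
PV = PMT × [(1 − (1+r)^−n)/r] = 26,580 × [1 − (1+r)^−92] / r = CHF 1,708,870.86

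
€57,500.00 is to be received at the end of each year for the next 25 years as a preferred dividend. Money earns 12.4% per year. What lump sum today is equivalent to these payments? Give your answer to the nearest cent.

€438,758.65

This is an ordinary annuity: 25 payments of €57,500.00 at the end of each year.
Periodic rate r = 0.124 per year.
PV = PMT × [(1 − (1+r)^−n)/r] = 57,500 × [1 − (1+r)^−25] / r = €438,758.65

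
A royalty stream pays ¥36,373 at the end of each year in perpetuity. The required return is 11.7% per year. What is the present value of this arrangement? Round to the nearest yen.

¥310,880

Periodic rate r = 0.117 per year.
Level perpetuity: PV = PMT / r = 36,373 / (0.117) = ¥310,880.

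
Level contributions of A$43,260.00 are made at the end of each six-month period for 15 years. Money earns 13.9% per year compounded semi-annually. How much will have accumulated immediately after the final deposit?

A$4,049,796.48

This is an ordinary annuity: 30 deposits of A$43,260.00 at the end of each six-month period.
Periodic rate r = 0.139/2 per half-year; n is counted in half-years.
FV = PMT × [((1+r)^n − 1)/r] = 43,260 × [(1+r)^30 − 1] / r = A$4,049,796.48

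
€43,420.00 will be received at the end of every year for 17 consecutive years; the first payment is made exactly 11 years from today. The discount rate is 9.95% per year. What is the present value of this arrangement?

Ordinary annuity of 17 payments, first payment at period 11.
Periodic rate r = 0.0995 per year.
The ordinary-annuity PV formula values the stream one period before the first payment (period 10); discount that back 10 periods:
PV₀ = 43,420 × [1 − (1+r)^−17] / r × (1+r)^−10 = €135,313.45

€135,313.45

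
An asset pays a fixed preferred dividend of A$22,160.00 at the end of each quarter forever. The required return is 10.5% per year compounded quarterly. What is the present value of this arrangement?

Periodic rate r = 0.105/4 per quarter.
Level perpetuity: PV = PMT / r = 22,160 / (0.105/4) = A$844,190.48.

A$844,190.48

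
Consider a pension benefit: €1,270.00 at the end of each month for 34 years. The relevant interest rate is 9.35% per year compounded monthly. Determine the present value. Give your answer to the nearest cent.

€156,125.52

This is an ordinary annuity: 408 payments of €1,270.00 at the end of each month.
Periodic rate r = 0.0935/12 per month; n is counted in months.
PV = PMT × [(1 − (1+r)^−n)/r] = 1,270 × [1 − (1+r)^−408] / r = €156,125.52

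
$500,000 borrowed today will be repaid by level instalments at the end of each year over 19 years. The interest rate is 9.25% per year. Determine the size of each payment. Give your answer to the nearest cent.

Level ordinary annuity; solve PV = PMT × [(1 − (1+r)^−n)/r] for PMT.
Periodic rate r = 0.0925 per year.
With n = 19: PMT = 500,000 / ([(1 − (1+r)^−n)/r]) = $56,832.53

$56,832.53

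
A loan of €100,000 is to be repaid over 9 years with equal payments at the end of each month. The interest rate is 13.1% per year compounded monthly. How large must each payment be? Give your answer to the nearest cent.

€1,581.11

Level ordinary annuity; solve PV = PMT × [(1 − (1+r)^−n)/r] for PMT.
Periodic rate r = 0.131/12 per month; n is counted in months.
With n = 108: PMT = 100,000 / ([(1 − (1+r)^−n)/r]) = €1,581.11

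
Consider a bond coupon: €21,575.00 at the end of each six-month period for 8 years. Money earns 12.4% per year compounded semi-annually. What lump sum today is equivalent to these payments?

This is an ordinary annuity: 16 payments of €21,575.00 at the end of each six-month period.
Periodic rate r = 0.124/2 per half-year; n is counted in half-years.
PV = PMT × [(1 − (1+r)^−n)/r] = 21,575 × [1 − (1+r)^−16] / r = €215,071.06

€215,071.06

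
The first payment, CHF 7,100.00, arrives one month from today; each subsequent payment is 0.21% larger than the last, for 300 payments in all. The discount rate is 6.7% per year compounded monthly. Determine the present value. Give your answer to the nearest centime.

CHF 1,318,560.20

Periodic rate r = 0.067/12 per month; n is counted in months.
Growing ordinary annuity: PV = PMT₁ × [1 − ((1+g)/(1+r))^n] / (r − g) = 7,100 × [1 − ((1+0.0021)/(1+r))^300] / (r − 0.0021) = CHF 1,318,560.20.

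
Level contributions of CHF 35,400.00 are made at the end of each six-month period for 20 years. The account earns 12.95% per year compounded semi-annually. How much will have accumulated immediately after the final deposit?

This is an ordinary annuity: 40 deposits of CHF 35,400.00 at the end of each six-month period.
Periodic rate r = 0.1295/2 per half-year; n is counted in half-years.
FV = PMT × [((1+r)^n − 1)/r] = 35,400 × [(1+r)^40 − 1] / r = CHF 6,177,928.04

CHF 6,177,928.04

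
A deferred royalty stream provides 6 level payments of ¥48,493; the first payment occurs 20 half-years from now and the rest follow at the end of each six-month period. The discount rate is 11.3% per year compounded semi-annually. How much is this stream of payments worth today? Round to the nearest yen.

Ordinary annuity of 6 payments, first payment at period 20.
Periodic rate r = 0.113/2 per half-year; n is counted in half-years.
The ordinary-annuity PV formula values the stream one period before the first payment (period 19); discount that back 19 periods:
PV₀ = 48,493 × [1 − (1+r)^−6] / r × (1+r)^−19 = ¥84,855

¥84,855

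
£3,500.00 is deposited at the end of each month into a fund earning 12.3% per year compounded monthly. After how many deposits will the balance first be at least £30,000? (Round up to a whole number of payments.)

9 payments

Periodic rate r = 0.123/12 per month; n is counted in months.
Ordinary annuity FV: 30,000 = 3,500 × [((1+r)^n − 1)/r].
(1+r)^n = 1 + 30,000 × r / 3,500, so n = ln(1 + 30,000·r/3,500) / ln(1+r) = 8.26.
Round up to a whole number of payments: n = 9.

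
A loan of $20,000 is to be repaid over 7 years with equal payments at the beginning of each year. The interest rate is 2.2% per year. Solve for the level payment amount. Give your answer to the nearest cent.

$3,047.01

Level annuity due; solve PV = PMT × [(1 − (1+r)^−n)/r] × (1+r) for PMT.
Periodic rate r = 0.022 per year.
With n = 7: PMT = 20,000 / ([(1 − (1+r)^−n)/r] × (1+r)) = $3,047.01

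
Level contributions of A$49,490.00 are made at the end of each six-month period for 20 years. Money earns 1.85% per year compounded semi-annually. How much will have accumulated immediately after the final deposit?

This is an ordinary annuity: 40 deposits of A$49,490.00 at the end of each six-month period.
Periodic rate r = 0.0185/2 per half-year; n is counted in half-years.
FV = PMT × [((1+r)^n − 1)/r] = 49,490 × [(1+r)^40 − 1] / r = A$2,382,338.62

A$2,382,338.62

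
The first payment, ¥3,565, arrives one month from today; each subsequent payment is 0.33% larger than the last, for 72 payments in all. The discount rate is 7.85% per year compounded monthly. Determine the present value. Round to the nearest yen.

¥227,930

Periodic rate r = 0.0785/12 per month; n is counted in months.
Growing ordinary annuity: PV = PMT₁ × [1 − ((1+g)/(1+r))^n] / (r − g) = 3,565 × [1 − ((1+0.0033)/(1+r))^72] / (r − 0.0033) = ¥227,930.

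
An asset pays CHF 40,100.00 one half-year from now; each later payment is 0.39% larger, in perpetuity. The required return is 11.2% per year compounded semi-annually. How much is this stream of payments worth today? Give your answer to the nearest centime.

CHF 769,673.70

Periodic rate r = 0.112/2 per half-year.
Growing perpetuity (Gordon): PV = PMT₁ / (r − g) = 40,100 / (r − 0.0039) = CHF 769,673.70.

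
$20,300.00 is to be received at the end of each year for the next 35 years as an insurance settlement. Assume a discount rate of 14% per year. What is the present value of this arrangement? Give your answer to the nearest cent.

This is an ordinary annuity: 35 payments of $20,300.00 at the end of each year.
Periodic rate r = 0.14 per year.
PV = PMT × [(1 − (1+r)^−n)/r] = 20,300 × [1 − (1+r)^−35] / r = $143,521.92

$143,521.92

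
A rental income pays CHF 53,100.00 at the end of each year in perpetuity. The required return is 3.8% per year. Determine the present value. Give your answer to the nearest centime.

CHF 1,397,368.42

Periodic rate r = 0.038 per year.
Level perpetuity: PV = PMT / r = 53,100 / (0.038) = CHF 1,397,368.42.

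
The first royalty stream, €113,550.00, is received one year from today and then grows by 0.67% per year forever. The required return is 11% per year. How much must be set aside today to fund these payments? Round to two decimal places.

Periodic rate r = 0.11 per year.
Growing perpetuity (Gordon): PV = PMT₁ / (r − g) = 113,550 / (r − 0.0067) = €1,099,225.56.

€1,099,225.56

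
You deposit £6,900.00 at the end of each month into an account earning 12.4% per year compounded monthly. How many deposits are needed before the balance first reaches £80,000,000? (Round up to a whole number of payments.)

Periodic rate r = 0.124/12 per month; n is counted in months.
Ordinary annuity FV: 80,000,000 = 6,900 × [((1+r)^n − 1)/r].
(1+r)^n = 1 + 80,000,000 × r / 6,900, so n = ln(1 + 80,000,000·r/6,900) / ln(1+r) = 466.35.
Round up to a whole number of payments: n = 467.

467 payments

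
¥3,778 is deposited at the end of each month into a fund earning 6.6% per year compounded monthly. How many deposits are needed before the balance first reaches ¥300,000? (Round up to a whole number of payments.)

Periodic rate r = 0.066/12 per month; n is counted in months.
Ordinary annuity FV: 300,000 = 3,778 × [((1+r)^n − 1)/r].
(1+r)^n = 1 + 300,000 × r / 3,778, so n = ln(1 + 300,000·r/3,778) / ln(1+r) = 66.07.
Round up to a whole number of payments: n = 67.

67 payments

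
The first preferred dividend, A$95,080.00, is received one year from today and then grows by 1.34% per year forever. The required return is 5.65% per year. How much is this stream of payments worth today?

A$2,206,032.48

Periodic rate r = 0.0565 per year.
Growing perpetuity (Gordon): PV = PMT₁ / (r − g) = 95,080 / (r − 0.0134) = A$2,206,032.48.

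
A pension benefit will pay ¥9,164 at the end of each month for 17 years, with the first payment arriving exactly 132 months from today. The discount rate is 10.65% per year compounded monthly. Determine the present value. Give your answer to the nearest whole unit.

¥271,000

Ordinary annuity of 204 payments, first payment at period 132.
Periodic rate r = 0.1065/12 per month; n is counted in months.
The ordinary-annuity PV formula values the stream one period before the first payment (period 131); discount that back 131 periods:
PV₀ = 9,164 × [1 − (1+r)^−204] / r × (1+r)^−131 = ¥271,000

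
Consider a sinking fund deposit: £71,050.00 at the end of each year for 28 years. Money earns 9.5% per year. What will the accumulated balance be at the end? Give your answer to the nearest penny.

This is an ordinary annuity: 28 deposits of £71,050.00 at the end of each year.
Periodic rate r = 0.095 per year.
FV = PMT × [((1+r)^n − 1)/r] = 71,050 × [(1+r)^28 − 1] / r = £8,745,812.04

£8,745,812.04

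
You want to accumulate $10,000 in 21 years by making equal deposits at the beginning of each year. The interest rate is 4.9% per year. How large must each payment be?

Level annuity due; solve FV = PMT × [((1+r)^n − 1)/r] × (1+r) for PMT.
Periodic rate r = 0.049 per year.
With n = 21: PMT = 10,000 / ([((1+r)^n − 1)/r] × (1+r)) = $269.89

$269.89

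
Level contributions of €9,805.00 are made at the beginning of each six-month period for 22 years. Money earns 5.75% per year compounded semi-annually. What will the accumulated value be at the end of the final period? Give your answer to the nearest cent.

This is an annuity due: 44 deposits of €9,805.00 at the beginning of each six-month period.
Periodic rate r = 0.0575/2 per half-year; n is counted in half-years.
FV = PMT × [((1+r)^n − 1)/r] × (1+r) = 9,805 × [(1+r)^44 − 1] / r × (1+r) = €870,256.27

€870,256.27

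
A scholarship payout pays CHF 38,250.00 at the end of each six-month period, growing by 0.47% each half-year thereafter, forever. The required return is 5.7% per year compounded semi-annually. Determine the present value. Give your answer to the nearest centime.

Periodic rate r = 0.057/2 per half-year.
Growing perpetuity (Gordon): PV = PMT₁ / (r − g) = 38,250 / (r − 0.0047) = CHF 1,607,142.86.

CHF 1,607,142.86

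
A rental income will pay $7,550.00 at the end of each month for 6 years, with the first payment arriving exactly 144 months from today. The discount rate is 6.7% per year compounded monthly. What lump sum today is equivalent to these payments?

Ordinary annuity of 72 payments, first payment at period 144.
Periodic rate r = 0.067/12 per month; n is counted in months.
The ordinary-annuity PV formula values the stream one period before the first payment (period 143); discount that back 143 periods:
PV₀ = 7,550 × [1 − (1+r)^−72] / r × (1+r)^−143 = $201,437.40

$201,437.40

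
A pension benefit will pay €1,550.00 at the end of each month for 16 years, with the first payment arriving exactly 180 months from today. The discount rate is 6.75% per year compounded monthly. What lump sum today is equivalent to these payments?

Ordinary annuity of 192 payments, first payment at period 180.
Periodic rate r = 0.0675/12 per month; n is counted in months.
The ordinary-annuity PV formula values the stream one period before the first payment (period 179); discount that back 179 periods:
PV₀ = 1,550 × [1 − (1+r)^−192] / r × (1+r)^−179 = €66,571.27

€66,571.27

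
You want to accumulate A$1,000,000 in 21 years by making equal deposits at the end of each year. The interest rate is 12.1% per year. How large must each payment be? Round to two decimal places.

A$12,090.04

Level ordinary annuity; solve FV = PMT × [((1+r)^n − 1)/r] for PMT.
Periodic rate r = 0.121 per year.
With n = 21: PMT = 1,000,000 / ([((1+r)^n − 1)/r]) = A$12,090.04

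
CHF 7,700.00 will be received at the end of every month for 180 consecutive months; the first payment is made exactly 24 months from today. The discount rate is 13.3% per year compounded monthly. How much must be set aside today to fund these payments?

CHF 465,020.62

Ordinary annuity of 180 payments, first payment at period 24.
Periodic rate r = 0.133/12 per month; n is counted in months.
The ordinary-annuity PV formula values the stream one period before the first payment (period 23); discount that back 23 periods:
PV₀ = 7,700 × [1 − (1+r)^−180] / r × (1+r)^−23 = CHF 465,020.62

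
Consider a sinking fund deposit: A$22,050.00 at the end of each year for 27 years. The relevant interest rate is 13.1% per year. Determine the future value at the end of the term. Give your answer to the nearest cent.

A$4,505,022.11

This is an ordinary annuity: 27 deposits of A$22,050.00 at the end of each year.
Periodic rate r = 0.131 per year.
FV = PMT × [((1+r)^n − 1)/r] = 22,050 × [(1+r)^27 − 1] / r = A$4,505,022.11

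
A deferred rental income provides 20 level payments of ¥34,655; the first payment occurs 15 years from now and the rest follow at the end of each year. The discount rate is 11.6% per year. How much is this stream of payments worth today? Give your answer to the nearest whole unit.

¥57,113

Ordinary annuity of 20 payments, first payment at period 15.
Periodic rate r = 0.116 per year.
The ordinary-annuity PV formula values the stream one period before the first payment (period 14); discount that back 14 periods:
PV₀ = 34,655 × [1 − (1+r)^−20] / r × (1+r)^−14 = ¥57,113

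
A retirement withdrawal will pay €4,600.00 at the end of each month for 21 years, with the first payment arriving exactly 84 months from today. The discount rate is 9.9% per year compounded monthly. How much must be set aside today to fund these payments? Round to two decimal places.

Ordinary annuity of 252 payments, first payment at period 84.
Periodic rate r = 0.099/12 per month; n is counted in months.
The ordinary-annuity PV formula values the stream one period before the first payment (period 83); discount that back 83 periods:
PV₀ = 4,600 × [1 − (1+r)^−252] / r × (1+r)^−83 = €246,370.88

€246,370.88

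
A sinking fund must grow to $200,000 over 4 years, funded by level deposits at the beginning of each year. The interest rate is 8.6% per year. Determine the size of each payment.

Level annuity due; solve FV = PMT × [((1+r)^n − 1)/r] × (1+r) for PMT.
Periodic rate r = 0.086 per year.
With n = 4: PMT = 200,000 / ([((1+r)^n − 1)/r] × (1+r)) = $40,508.83

$40,508.83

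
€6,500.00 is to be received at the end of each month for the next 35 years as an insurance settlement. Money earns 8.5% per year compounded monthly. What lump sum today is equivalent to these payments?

€870,309.70

This is an ordinary annuity: 420 payments of €6,500.00 at the end of each month.
Periodic rate r = 0.085/12 per month; n is counted in months.
PV = PMT × [(1 − (1+r)^−n)/r] = 6,500 × [1 − (1+r)^−420] / r = €870,309.70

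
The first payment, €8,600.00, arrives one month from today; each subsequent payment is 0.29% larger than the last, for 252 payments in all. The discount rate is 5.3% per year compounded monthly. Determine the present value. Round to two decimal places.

Periodic rate r = 0.053/12 per month; n is counted in months.
Growing ordinary annuity: PV = PMT₁ × [1 − ((1+g)/(1+r))^n] / (r − g) = 8,600 × [1 − ((1+0.0029)/(1+r))^252] / (r − 0.0029) = €1,795,737.91.

€1,795,737.91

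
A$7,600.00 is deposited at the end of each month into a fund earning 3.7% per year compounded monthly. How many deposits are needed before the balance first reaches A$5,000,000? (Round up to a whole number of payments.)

Periodic rate r = 0.037/12 per month; n is counted in months.
Ordinary annuity FV: 5,000,000 = 7,600 × [((1+r)^n − 1)/r].
(1+r)^n = 1 + 5,000,000 × r / 7,600, so n = ln(1 + 5,000,000·r/7,600) / ln(1+r) = 359.93.
Round up to a whole number of payments: n = 360.

360 payments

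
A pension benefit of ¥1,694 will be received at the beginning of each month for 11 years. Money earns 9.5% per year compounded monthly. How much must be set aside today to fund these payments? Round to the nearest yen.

¥139,510

This is an annuity due: 132 payments of ¥1,694 at the beginning of each month.
Periodic rate r = 0.095/12 per month; n is counted in months.
PV = PMT × [(1 − (1+r)^−n)/r] × (1+r) = 1,694 × [1 − (1+r)^−132] / r × (1+r) = ¥139,510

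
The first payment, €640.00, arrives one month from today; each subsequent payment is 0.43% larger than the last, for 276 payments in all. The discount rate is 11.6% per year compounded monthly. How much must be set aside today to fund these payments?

€91,860.50

Periodic rate r = 0.116/12 per month; n is counted in months.
Growing ordinary annuity: PV = PMT₁ × [1 − ((1+g)/(1+r))^n] / (r − g) = 640 × [1 − ((1+0.0043)/(1+r))^276] / (r − 0.0043) = €91,860.50.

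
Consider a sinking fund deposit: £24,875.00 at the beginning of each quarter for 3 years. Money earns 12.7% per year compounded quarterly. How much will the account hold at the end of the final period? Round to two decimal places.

This is an annuity due: 12 deposits of £24,875.00 at the beginning of each quarter.
Periodic rate r = 0.127/4 per quarter; n is counted in quarters.
FV = PMT × [((1+r)^n − 1)/r] × (1+r) = 24,875 × [(1+r)^12 − 1] / r × (1+r) = £367,877.75

£367,877.75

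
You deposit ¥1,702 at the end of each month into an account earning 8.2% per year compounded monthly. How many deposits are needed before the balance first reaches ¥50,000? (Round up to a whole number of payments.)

27 payments

Periodic rate r = 0.082/12 per month; n is counted in months.
Ordinary annuity FV: 50,000 = 1,702 × [((1+r)^n − 1)/r].
(1+r)^n = 1 + 50,000 × r / 1,702, so n = ln(1 + 50,000·r/1,702) / ln(1+r) = 26.86.
Round up to a whole number of payments: n = 27.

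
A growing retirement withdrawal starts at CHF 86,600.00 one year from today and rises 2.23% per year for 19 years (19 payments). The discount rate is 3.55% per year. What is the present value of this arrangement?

Periodic rate r = 0.0355 per year.
Growing ordinary annuity: PV = PMT₁ × [1 − ((1+g)/(1+r))^n] / (r − g) = 86,600 × [1 − ((1+0.0223)/(1+r))^19] / (r − 0.0223) = CHF 1,419,212.44.

CHF 1,419,212.44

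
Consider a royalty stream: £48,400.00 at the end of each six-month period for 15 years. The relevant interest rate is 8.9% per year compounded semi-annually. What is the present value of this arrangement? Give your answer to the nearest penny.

This is an ordinary annuity: 30 payments of £48,400.00 at the end of each six-month period.
Periodic rate r = 0.089/2 per half-year; n is counted in half-years.
PV = PMT × [(1 − (1+r)^−n)/r] = 48,400 × [1 − (1+r)^−30] / r = £793,040.94

£793,040.94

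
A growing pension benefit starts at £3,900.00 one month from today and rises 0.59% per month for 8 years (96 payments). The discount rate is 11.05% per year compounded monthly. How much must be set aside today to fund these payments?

Periodic rate r = 0.1105/12 per month; n is counted in months.
Growing ordinary annuity: PV = PMT₁ × [1 − ((1+g)/(1+r))^n] / (r − g) = 3,900 × [1 − ((1+0.0059)/(1+r))^96] / (r − 0.0059) = £318,724.48.

£318,724.48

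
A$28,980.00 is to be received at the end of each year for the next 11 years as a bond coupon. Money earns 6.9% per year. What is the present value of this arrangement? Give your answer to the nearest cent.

This is an ordinary annuity: 11 payments of A$28,980.00 at the end of each year.
Periodic rate r = 0.069 per year.
PV = PMT × [(1 − (1+r)^−n)/r] = 28,980 × [1 − (1+r)^−11] / r = A$218,398.14

A$218,398.14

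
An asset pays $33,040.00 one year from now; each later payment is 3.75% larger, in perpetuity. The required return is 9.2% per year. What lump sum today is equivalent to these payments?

$606,238.53

Periodic rate r = 0.092 per year.
Growing perpetuity (Gordon): PV = PMT₁ / (r − g) = 33,040 / (r − 0.0375) = $606,238.53.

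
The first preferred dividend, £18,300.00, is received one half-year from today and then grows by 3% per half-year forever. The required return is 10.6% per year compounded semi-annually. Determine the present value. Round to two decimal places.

Periodic rate r = 0.106/2 per half-year.
Growing perpetuity (Gordon): PV = PMT₁ / (r − g) = 18,300 / (r − 0.03) = £795,652.17.

£795,652.17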